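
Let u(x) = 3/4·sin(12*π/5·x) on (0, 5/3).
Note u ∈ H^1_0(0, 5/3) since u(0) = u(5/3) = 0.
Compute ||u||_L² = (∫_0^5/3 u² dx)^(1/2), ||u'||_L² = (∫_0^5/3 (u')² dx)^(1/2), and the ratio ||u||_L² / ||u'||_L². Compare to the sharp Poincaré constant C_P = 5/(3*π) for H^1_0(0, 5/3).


||u||_L² / ||u'||_L² = 5/(12*π) < C_P = 5/(3*π).

u(x) = 3/4·sin(12*π/5·x), so u'(x) = 9*π*cos(12*π*x/5)/5.
Writing u(x) = A·sin(kπx/L) with A = 3/4 and k = 4, use ∫_0^L sin²(kπx/L) dx = L/2 and ∫_0^L cos²(kπx/L) dx = L/2.
u² = 9/16·sin²(12*π/5·x) and (u')² = 81*π^2/25·cos²(12*π/5·x), and each of sin², cos² integrates to L/2 = 5/6 over (0, 5/3).
∫_0^5/3 u² dx = 15/32, so ||u||_L² = sqrt(30)/8.
∫_0^5/3 (u')² dx = 27*π^2/10, so ||u'||_L² = 3*sqrt(30)*π/10.
Ratio ||u||_L² / ||u'||_L² = 5/(12*π).
Sharp Poincaré constant on H^1_0(0, 5/3) is C_P = L/π = 5/(3*π), achieved by sin(3*π/5·x).
This is the k = 4 harmonic; the ratio L/(kπ) is strictly less than C_P = L/π, consistent with the sharp inequality ||u||_L² ≤ C_P ||u'||_L².


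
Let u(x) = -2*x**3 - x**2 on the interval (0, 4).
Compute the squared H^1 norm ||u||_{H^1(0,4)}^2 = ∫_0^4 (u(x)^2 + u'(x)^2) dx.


||u||_{H^1}^2 = 745216/35

The H^1 norm (squared) on an interval (0, L) is
  ||u||_{H^1}^2 = ∫_0^L u(x)^2 dx + ∫_0^L u'(x)^2 dx.
Compute u'(x) = -6*x**2 - 2*x.
Then u(x)^2 = 4*x**6 + 4*x**5 + x**4 and u'(x)^2 = 36*x**4 + 24*x**3 + 4*x**2.
Integrate each monomial from 0 to 4 using ∫_0^4 c·x^n dx = c·4^(n+1)/(n+1):
  ∫_0^4 u(x)^2 dx = ∫_0^4 (4*x^6 + 4*x^5 + x^4) dx. Term by term:
    ∫_0^4 4*x^6 dx = 65536/7;  ∫_0^4 4*x^5 dx = 8192/3;  ∫_0^4 x^4 dx = 1024/5.
  Sum: 65536/7 + 8192/3 + 1024/5 = 1291264/105.
  ∫_0^4 u'(x)^2 dx = ∫_0^4 (36*x^4 + 24*x^3 + 4*x^2) dx. Term by term:
    ∫_0^4 36*x^4 dx = 36864/5;  ∫_0^4 24*x^3 dx = 1536;  ∫_0^4 4*x^2 dx = 256/3.
  Sum: 36864/5 + 1536 + 256/3 = 134912/15.
Adding: ||u||_{H^1}^2 = 1291264/105 + 134912/15 = 745216/35.


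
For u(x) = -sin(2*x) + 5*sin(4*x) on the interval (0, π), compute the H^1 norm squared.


||u||_{H^1(0,π)}^2 = 215*π

u'(x) = -2*cos(2*x) + 20*cos(4*x).
Expand u² and (u')² and integrate term by term on (0, π), using: for integers n ≥ 1, ∫_0^π sin²(nx) dx = ∫_0^π cos²(nx) dx = π/2; for n ≠ n', ∫_0^π sin(nx)sin(n'x) dx = ∫_0^π cos(nx)cos(n'x) dx = 0; and by product-to-sum, ∫_0^π sin(nx)cos(n'x) dx = ½∫_0^π [sin((n+n')x) + sin((n−n')x)] dx, which is 0 when n+n' is even and 2n/(n²−n'²) when n+n' is odd (it need not vanish on (0, π)).
  u² squared terms: (-1)²·∫sin(2x)² dx = 1·π/2 = π/2;  (5)²·∫sin(4x)² dx = 25·π/2 = 25*π/2.
  u² cross terms: 2·(-1)·(5)·∫sin(2x)·sin(4x) dx = -10·(0) = 0.
  So ∫_0^π u² dx = π/2 + 25*π/2 + 0 = 13*π.
  (u')² squared terms: (-2)²·∫cos(2x)² dx = 4·π/2 = 2*π;  (20)²·∫cos(4x)² dx = 400·π/2 = 200*π.
  (u')² cross terms: 2·(-2)·(20)·∫cos(2x)·cos(4x) dx = -80·(0) = 0.
  So ∫_0^π (u')² dx = 2*π + 200*π + 0 = 202*π.
||u||_{H^1}^2 = (13*π) + (202*π) = 215*π.


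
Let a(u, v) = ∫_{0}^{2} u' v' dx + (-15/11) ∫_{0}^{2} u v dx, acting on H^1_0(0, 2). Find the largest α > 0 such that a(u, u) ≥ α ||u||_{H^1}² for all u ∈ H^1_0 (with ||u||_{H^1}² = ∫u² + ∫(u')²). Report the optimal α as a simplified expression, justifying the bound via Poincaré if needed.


α = (-60/11 + π^2)/(4 + π^2)

Coercivity of a(·,·) on H^1_0(0, 2) means a(u, u) ≥ α ||u||_{H^1}² for every u ∈ H^1_0.
The interval has length L = 2, and Poincaré/coercivity depend only on L. Here a(u, u) = ∫(u')² + (-15/11)·∫u².
Here c = -15/11 < 0 with |c| < (π/L)² = π^2/4, so coercivity still holds. The condition a(u,u) ≥ α||u||_{H^1}² reads (1−α)∫(u')² ≥ (α−c)∫u². Any admissible α is ≤ 1 (rapidly oscillating u have ∫u²/∫(u')² → 0), and α = 1 would force 0 ≥ (1−c)∫u², impossible since c < 1; so 1−α > 0. By the sharp Poincaré inequality on H^1_0 of an interval of length L, ∫(u')² ≥ (π/L)²∫u² with equality for the first sine mode sin(π(x−x₀)/L) (x₀ the left endpoint), so the inequality holds for all u iff (1−α)(π/L)² ≥ α − c, i.e. α ≤ ((π/L)² + c)/((π/L)² + 1) = (1 + c(L/π)²)/(1 + (L/π)²). (Direct route, valid since c ≤ 0: Poincaré gives c∫u² ≥ c(L/π)²∫(u')², so a(u,u) ≥ (1 + c(L/π)²)∫(u')², while ||u||_{H^1}² ≤ (1 + (L/π)²)∫(u')²; dividing yields the same α.) With (π/L)² = π^2/4 and c = -15/11, the largest admissible constant is α = ((π/L)² + c)/((π/L)² + 1).
Simplifying, α = (-60/11 + π^2)/(4 + π^2).


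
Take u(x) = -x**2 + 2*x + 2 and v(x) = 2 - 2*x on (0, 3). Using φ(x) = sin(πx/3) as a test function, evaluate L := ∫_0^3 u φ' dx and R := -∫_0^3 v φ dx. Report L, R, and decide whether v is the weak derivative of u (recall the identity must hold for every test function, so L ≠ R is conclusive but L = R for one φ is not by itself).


LHS = 6/π, RHS = 6/π. Yes, v = u' weakly.

u(x) = -x**2 + 2*x + 2, classical derivative u'(x) = 2 - 2*x.
φ(x) = sin(πx/3), so φ'(x) = π*cos(π*x/3)/3.
Note φ(0) = φ(3) = 0, so the boundary term u·φ vanishes.
LHS = ∫_0^3 u(x) φ'(x) dx = ∫_0^3 (-π*x^2*cos(π*x/3)/3 + 2*π*x*cos(π*x/3)/3 + 2*π*cos(π*x/3)/3) dx. Term by term:
  ∫_0^3 2*π*cos(π*x/3)/3 dx = 0;  ∫_0^3 -π*x^2*cos(π*x/3)/3 dx = 18/π;  ∫_0^3 2*π*x*cos(π*x/3)/3 dx = -12/π.
Sum: 0 + 18/π − 12/π = 6/π.
So LHS = 6/π.
∫_0^3 v(x) φ(x) dx = ∫_0^3 (-2*x*sin(π*x/3) + 2*sin(π*x/3)) dx. Term by term:
  ∫_0^3 2*sin(π*x/3) dx = 12/π;  ∫_0^3 -2*x*sin(π*x/3) dx = -18/π.
Sum: 12/π − 18/π = -6/π.
So RHS = -∫_0^3 v(x) φ(x) dx = 6/π.
LHS = RHS, so the identity holds for this test φ.
Moreover u is smooth here and v(x) = u'(x) = 2 - 2*x pointwise, so the identity holds for every test function. Hence v is the weak derivative of u.


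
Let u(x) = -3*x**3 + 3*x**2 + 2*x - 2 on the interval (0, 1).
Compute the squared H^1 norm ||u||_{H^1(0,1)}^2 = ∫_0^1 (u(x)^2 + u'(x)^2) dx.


||u||_{H^1}^2 = 653/105

The H^1 norm (squared) on an interval (0, L) is
  ||u||_{H^1}^2 = ∫_0^L u(x)^2 dx + ∫_0^L u'(x)^2 dx.
Compute u'(x) = -9*x**2 + 6*x + 2.
Then u(x)^2 = 9*x**6 - 18*x**5 - 3*x**4 + 24*x**3 - 8*x**2 - 8*x + 4 and u'(x)^2 = 81*x**4 - 108*x**3 + 24*x + 4.
Integrate each monomial from 0 to 1 using ∫_0^1 c·x^n dx = c·1^(n+1)/(n+1):
  ∫_0^1 u(x)^2 dx = ∫_0^1 (9*x^6 - 18*x^5 - 3*x^4 + 24*x^3 - 8*x^2 - 8*x + 4) dx. Term by term:
    ∫_0^1 9*x^6 dx = 9/7;  ∫_0^1 -18*x^5 dx = -3;  ∫_0^1 -3*x^4 dx = -3/5;
    ∫_0^1 24*x^3 dx = 6;  ∫_0^1 -8*x^2 dx = -8/3;  ∫_0^1 -8*x dx = -4;
    ∫_0^1 4 dx = 4.
  Sum: 9/7 − 3 − 3/5 + 6 − 8/3 − 4 + 4 = 107/105.
  ∫_0^1 u'(x)^2 dx = ∫_0^1 (81*x^4 - 108*x^3 + 24*x + 4) dx. Term by term:
    ∫_0^1 81*x^4 dx = 81/5;  ∫_0^1 -108*x^3 dx = -27;  ∫_0^1 24*x dx = 12;
    ∫_0^1 4 dx = 4.
  Sum: 81/5 − 27 + 12 + 4 = 26/5.
Adding: ||u||_{H^1}^2 = 107/105 + 26/5 = 653/105.


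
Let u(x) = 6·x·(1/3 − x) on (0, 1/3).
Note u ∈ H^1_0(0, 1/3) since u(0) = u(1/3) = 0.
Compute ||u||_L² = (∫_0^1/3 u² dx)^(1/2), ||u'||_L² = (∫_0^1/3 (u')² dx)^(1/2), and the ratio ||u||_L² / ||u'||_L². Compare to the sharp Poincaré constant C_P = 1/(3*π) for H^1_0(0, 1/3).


||u||_L² / ||u'||_L² = sqrt(10)/30 < C_P = 1/(3*π).

u(x) = 6·x·(1/3 − x), so u'(x) = 2 - 12*x.
u(x) = 6·x·(1/3 − x) vanishes at x = 0 and x = 1/3, so u ∈ H^1_0(0, 1/3). Differentiate via the product rule and integrate the resulting polynomials term by term.
  ∫_0^1/3 u² dx = ∫_0^1/3 (36*x^4 - 24*x^3 + 4*x^2) dx. Term by term:
    ∫_0^1/3 36*x^4 dx = 4/135;  ∫_0^1/3 -24*x^3 dx = -2/27;  ∫_0^1/3 4*x^2 dx = 4/81.
  Sum: 4/135 − 2/27 + 4/81 = 2/405.
  ∫_0^1/3 (u')² dx = ∫_0^1/3 (144*x^2 - 48*x + 4) dx. Term by term:
    ∫_0^1/3 144*x^2 dx = 16/9;  ∫_0^1/3 -48*x dx = -8/3;  ∫_0^1/3 4 dx = 4/3.
  Sum: 16/9 − 8/3 + 4/3 = 4/9.
∫_0^1/3 u² dx = 2/405, so ||u||_L² = sqrt(10)/45.
∫_0^1/3 (u')² dx = 4/9, so ||u'||_L² = 2/3.
Ratio ||u||_L² / ||u'||_L² = sqrt(10)/30.
Sharp Poincaré constant on H^1_0(0, 1/3) is C_P = L/π = 1/(3*π), achieved by sin(3*π·x).
A polynomial bump cannot attain the sharp Poincaré constant (only the first sine eigenfunction does), so the ratio is strictly less than C_P, consistent with ||u||_L² ≤ C_P ||u'||_L².


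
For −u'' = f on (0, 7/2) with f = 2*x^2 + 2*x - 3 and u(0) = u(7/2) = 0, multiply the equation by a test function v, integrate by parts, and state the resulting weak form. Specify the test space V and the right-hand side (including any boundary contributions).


V = H^1_0(0, 7/2) (so v(0) = v(7/2) = 0); weak form: ∫_0^7/2 u'v' dx = ∫_0^7/2 (2*x^2 + 2*x - 3) v dx for all v ∈ V.

Multiply both sides by a test function v and integrate from 0 to 7/2:
  ∫_0^7/2 −u''(x) v(x) dx = ∫_0^7/2 f(x) v(x) dx.
Integrate the LHS by parts once:
  ∫_0^7/2 −u'' v dx = −[u'(x) v(x)]_0^7/2 + ∫_0^7/2 u'(x) v'(x) dx.
Thus ∫_0^7/2 u'(x) v'(x) dx = ∫_0^7/2 f(x) v(x) dx + [u'(x) v(x)]_0^7/2.
Choose V so that boundary terms are either known or forced to vanish.
u is Dirichlet: u(0) = u(7/2) = 0. Let V = H^1_0(0, 7/2); then v(0) = v(7/2) = 0, and [u' v]_0^7/2 = 0.
Weak formulation: find u (satisfying any essential BC) such that ∫_0^7/2 u'(x) v'(x) dx = ∫_0^7/2 f v dx for all v ∈ V.
Substituting f(x) = 2*x^2 + 2*x - 3, the right-hand side is ∫_0^7/2 (2*x^2 + 2*x - 3) v dx.


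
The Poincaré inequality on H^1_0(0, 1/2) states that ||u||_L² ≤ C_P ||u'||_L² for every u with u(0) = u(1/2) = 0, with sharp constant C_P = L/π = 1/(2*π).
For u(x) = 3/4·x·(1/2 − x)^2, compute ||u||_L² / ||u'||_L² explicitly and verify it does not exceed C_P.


||u||_L² / ||u'||_L² = sqrt(14)/28 < C_P = 1/(2*π).

u(x) = 3/4·x·(1/2 − x)^2, so u'(x) = 9*x^2/4 - 3*x/2 + 3/16.
u(x) = 3/4·x·(1/2 − x)^2 vanishes at x = 0 and x = 1/2, so u ∈ H^1_0(0, 1/2). Differentiate via the product rule and integrate the resulting polynomials term by term.
  ∫_0^1/2 u² dx = ∫_0^1/2 (9*x^6/16 - 9*x^5/8 + 27*x^4/32 - 9*x^3/32 + 9*x^2/256) dx. Term by term:
    ∫_0^1/2 9*x^6/16 dx = 9/14336;  ∫_0^1/2 -9*x^5/8 dx = -3/1024;  ∫_0^1/2 27*x^4/32 dx = 27/5120;
    ∫_0^1/2 -9*x^3/32 dx = -9/2048;  ∫_0^1/2 9*x^2/256 dx = 3/2048.
  Sum: 9/14336 − 3/1024 + 27/5120 − 9/2048 + 3/2048 = 3/71680.
  ∫_0^1/2 (u')² dx = ∫_0^1/2 (81*x^4/16 - 27*x^3/4 + 99*x^2/32 - 9*x/16 + 9/256) dx. Term by term:
    ∫_0^1/2 81*x^4/16 dx = 81/2560;  ∫_0^1/2 -27*x^3/4 dx = -27/256;  ∫_0^1/2 99*x^2/32 dx = 33/256;
    ∫_0^1/2 -9*x/16 dx = -9/128;  ∫_0^1/2 9/256 dx = 9/512.
  Sum: 81/2560 − 27/256 + 33/256 − 9/128 + 9/512 = 3/1280.
∫_0^1/2 u² dx = 3/71680, so ||u||_L² = sqrt(210)/2240.
∫_0^1/2 (u')² dx = 3/1280, so ||u'||_L² = sqrt(15)/80.
Ratio ||u||_L² / ||u'||_L² = sqrt(14)/28.
Sharp Poincaré constant on H^1_0(0, 1/2) is C_P = L/π = 1/(2*π), achieved by sin(2*π·x).
A polynomial bump cannot attain the sharp Poincaré constant (only the first sine eigenfunction does), so the ratio is strictly less than C_P, consistent with ||u||_L² ≤ C_P ||u'||_L².


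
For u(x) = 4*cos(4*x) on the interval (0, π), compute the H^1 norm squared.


||u||_{H^1(0,π)}^2 = 136*π

u'(x) = -16*sin(4*x).
Expand u² and (u')² and integrate term by term on (0, π), using: for integers n ≥ 1, ∫_0^π sin²(nx) dx = ∫_0^π cos²(nx) dx = π/2; for n ≠ n', ∫_0^π sin(nx)sin(n'x) dx = ∫_0^π cos(nx)cos(n'x) dx = 0; and by product-to-sum, ∫_0^π sin(nx)cos(n'x) dx = ½∫_0^π [sin((n+n')x) + sin((n−n')x)] dx, which is 0 when n+n' is even and 2n/(n²−n'²) when n+n' is odd (it need not vanish on (0, π)).
  u² squared terms: (4)²·∫cos(4x)² dx = 16·π/2 = 8*π.
  So ∫_0^π u² dx = 8*π.
  (u')² squared terms: (-16)²·∫sin(4x)² dx = 256·π/2 = 128*π.
  So ∫_0^π (u')² dx = 128*π.
||u||_{H^1}^2 = (8*π) + (128*π) = 136*π.


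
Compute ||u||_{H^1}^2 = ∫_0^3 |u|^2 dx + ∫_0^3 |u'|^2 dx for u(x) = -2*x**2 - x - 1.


||u||_{H^1}^2 = 2577/5

The H^1 norm (squared) on an interval (0, L) is
  ||u||_{H^1}^2 = ∫_0^L u(x)^2 dx + ∫_0^L u'(x)^2 dx.
Compute u'(x) = -4*x - 1.
Then u(x)^2 = 4*x**4 + 4*x**3 + 5*x**2 + 2*x + 1 and u'(x)^2 = 16*x**2 + 8*x + 1.
Integrate each monomial from 0 to 3 using ∫_0^3 c·x^n dx = c·3^(n+1)/(n+1):
  ∫_0^3 u(x)^2 dx = ∫_0^3 (4*x^4 + 4*x^3 + 5*x^2 + 2*x + 1) dx. Term by term:
    ∫_0^3 4*x^4 dx = 972/5;  ∫_0^3 4*x^3 dx = 81;  ∫_0^3 5*x^2 dx = 45;
    ∫_0^3 2*x dx = 9;  ∫_0^3 1 dx = 3.
  Sum: 972/5 + 81 + 45 + 9 + 3 = 1662/5.
  ∫_0^3 u'(x)^2 dx = ∫_0^3 (16*x^2 + 8*x + 1) dx. Term by term:
    ∫_0^3 16*x^2 dx = 144;  ∫_0^3 8*x dx = 36;  ∫_0^3 1 dx = 3.
  Sum: 144 + 36 + 3 = 183.
Adding: ||u||_{H^1}^2 = 1662/5 + 183 = 2577/5.


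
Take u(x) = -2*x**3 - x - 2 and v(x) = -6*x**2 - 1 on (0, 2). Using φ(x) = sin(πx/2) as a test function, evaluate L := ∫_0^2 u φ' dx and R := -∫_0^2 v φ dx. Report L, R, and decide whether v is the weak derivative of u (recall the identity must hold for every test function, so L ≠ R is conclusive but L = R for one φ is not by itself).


LHS = -192/π^3 + 52/π, RHS = -192/π^3 + 52/π. Yes, v = u' weakly.

u(x) = -2*x**3 - x - 2, classical derivative u'(x) = -6*x**2 - 1.
φ(x) = sin(πx/2), so φ'(x) = π*cos(π*x/2)/2.
Note φ(0) = φ(2) = 0, so the boundary term u·φ vanishes.
LHS = ∫_0^2 u(x) φ'(x) dx = ∫_0^2 (-π*x^3*cos(π*x/2) - π*x*cos(π*x/2)/2 - π*cos(π*x/2)) dx. Term by term:
  ∫_0^2 -π*cos(π*x/2) dx = 0;  ∫_0^2 -π*x^3*cos(π*x/2) dx = -192/π^3 + 48/π;  ∫_0^2 -π*x*cos(π*x/2)/2 dx = 4/π.
Sum: 0 + -192/π^3 + 48/π + 4/π = -192/π^3 + 52/π.
So LHS = -192/π^3 + 52/π.
∫_0^2 v(x) φ(x) dx = ∫_0^2 (-6*x^2*sin(π*x/2) - sin(π*x/2)) dx. Term by term:
  ∫_0^2 -sin(π*x/2) dx = -4/π;  ∫_0^2 -6*x^2*sin(π*x/2) dx = -48/π + 192/π^3.
Sum: -4/π + -48/π + 192/π^3 = -52/π + 192/π^3.
So RHS = -∫_0^2 v(x) φ(x) dx = -192/π^3 + 52/π.
LHS = RHS, so the identity holds for this test φ.
Moreover u is smooth here and v(x) = u'(x) = -6*x**2 - 1 pointwise, so the identity holds for every test function. Hence v is the weak derivative of u.


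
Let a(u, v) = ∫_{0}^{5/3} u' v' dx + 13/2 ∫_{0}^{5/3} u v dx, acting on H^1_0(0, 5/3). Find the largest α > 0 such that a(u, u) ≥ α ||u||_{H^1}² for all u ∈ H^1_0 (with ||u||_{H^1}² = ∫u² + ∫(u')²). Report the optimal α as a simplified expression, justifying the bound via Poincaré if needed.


α = 1

Coercivity of a(·,·) on H^1_0(0, 5/3) means a(u, u) ≥ α ||u||_{H^1}² for every u ∈ H^1_0.
The interval has length L = 5/3, and Poincaré/coercivity depend only on L. Here a(u, u) = ∫(u')² + (13/2)·∫u².
Here c = 13/2 ≥ 1, so a(u,u) = ∫(u')² + c∫u² ≥ ∫(u')² + ∫u² = ||u||_{H^1}², i.e. α = 1 works. No larger α is possible: a(u,u) ≥ α||u||_{H^1}² means (1−α)∫(u')² ≥ (α−c)∫u², and for the modes u_n = sin(nπ(x−x₀)/L) (x₀ the left endpoint) one has ∫u_n²/∫(u_n')² = (L/(nπ))² → 0, so a(u_n,u_n)/||u_n||_{H^1}² → 1. Hence the optimal constant is α = 1.
Therefore α = 1.


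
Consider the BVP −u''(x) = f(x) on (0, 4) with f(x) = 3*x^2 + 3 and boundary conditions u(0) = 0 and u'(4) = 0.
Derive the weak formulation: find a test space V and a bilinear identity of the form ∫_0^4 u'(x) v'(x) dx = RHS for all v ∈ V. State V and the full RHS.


V = {v ∈ H^1(0, 4) : v(0) = 0} (test functions vanish at x = 0 where u is specified); weak form: ∫_0^4 u'v' dx = ∫_0^4 (3*x^2 + 3) v dx for all v ∈ V.

Multiply both sides by a test function v and integrate from 0 to 4:
  ∫_0^4 −u''(x) v(x) dx = ∫_0^4 f(x) v(x) dx.
Integrate the LHS by parts once:
  ∫_0^4 −u'' v dx = −[u'(x) v(x)]_0^4 + ∫_0^4 u'(x) v'(x) dx.
Thus ∫_0^4 u'(x) v'(x) dx = ∫_0^4 f(x) v(x) dx + [u'(x) v(x)]_0^4.
Choose V so that boundary terms are either known or forced to vanish.
Mixed BC: u(0) = 0 (Dirichlet) and u'(4) = 0 (Neumann). Define V = {v ∈ H^1(0, 4) : v(0) = 0}. Then [u' v]_0^4 = u'(4)·v(4) − u'(0)·0 = 0.
Weak formulation: find u (satisfying any essential BC) such that ∫_0^4 u'(x) v'(x) dx = ∫_0^4 f v dx for all v ∈ V (Dirichlet at 0 absorbed into V; the Neumann datum at x = 4 is zero, so no boundary term remains).
Substituting f(x) = 3*x^2 + 3, the right-hand side is ∫_0^4 (3*x^2 + 3) v dx.


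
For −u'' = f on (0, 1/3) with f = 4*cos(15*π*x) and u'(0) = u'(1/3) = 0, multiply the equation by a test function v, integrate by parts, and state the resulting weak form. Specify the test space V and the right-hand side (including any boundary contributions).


V = H^1(0, 1/3) (no boundary constraint on v; u is determined up to an additive constant); weak form: ∫_0^1/3 u'v' dx = ∫_0^1/3 (4*cos(15*π*x)) v dx for all v ∈ V.

Multiply both sides by a test function v and integrate from 0 to 1/3:
  ∫_0^1/3 −u''(x) v(x) dx = ∫_0^1/3 f(x) v(x) dx.
Integrate the LHS by parts once:
  ∫_0^1/3 −u'' v dx = −[u'(x) v(x)]_0^1/3 + ∫_0^1/3 u'(x) v'(x) dx.
Thus ∫_0^1/3 u'(x) v'(x) dx = ∫_0^1/3 f(x) v(x) dx + [u'(x) v(x)]_0^1/3.
Choose V so that boundary terms are either known or forced to vanish.
u has homogeneous Neumann: u'(0) = u'(1/3) = 0. So [u' v]_0^1/3 = 0·v(1/3) − 0·v(0) = 0 for any v; take V = H^1(0, 1/3).
Weak formulation: find u (satisfying any essential BC) such that ∫_0^1/3 u'(x) v'(x) dx = ∫_0^1/3 f v dx for all v ∈ V (homogeneous Neumann, so boundary terms vanish).
Substituting f(x) = 4*cos(15*π*x), the right-hand side is ∫_0^1/3 (4*cos(15*π*x)) v dx.
Compatibility check (pure Neumann): taking v ≡ 1 ∈ V gives 0 = ∫_0^1/3 f dx + (0) − (0), i.e. ∫_0^1/3 f dx must equal u'(0) − u'(1/3) = 0. Indeed ∫_0^1/3 (4*cos(15*π*x)) dx = 0, so the data are compatible. The solution is then unique only up to an additive constant (fix it e.g. by requiring ∫_0^1/3 u dx = 0).


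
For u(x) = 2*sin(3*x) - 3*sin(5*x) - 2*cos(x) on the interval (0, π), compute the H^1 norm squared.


||u||_{H^1(0,π)}^2 = 141*π

u'(x) = 2*sin(x) + 6*cos(3*x) - 15*cos(5*x).
Expand u² and (u')² and integrate term by term on (0, π), using: for integers n ≥ 1, ∫_0^π sin²(nx) dx = ∫_0^π cos²(nx) dx = π/2; for n ≠ n', ∫_0^π sin(nx)sin(n'x) dx = ∫_0^π cos(nx)cos(n'x) dx = 0; and by product-to-sum, ∫_0^π sin(nx)cos(n'x) dx = ½∫_0^π [sin((n+n')x) + sin((n−n')x)] dx, which is 0 when n+n' is even and 2n/(n²−n'²) when n+n' is odd (it need not vanish on (0, π)).
  u² squared terms: (-3)²·∫sin(5x)² dx = 9·π/2 = 9*π/2;  (-2)²·∫cos(x)² dx = 4·π/2 = 2*π;  (2)²·∫sin(3x)² dx = 4·π/2 = 2*π.
  u² cross terms: 2·(-3)·(-2)·∫sin(5x)·cos(x) dx = 12·(0) = 0;  2·(-3)·(2)·∫sin(5x)·sin(3x) dx = -12·(0) = 0;  2·(-2)·(2)·∫cos(x)·sin(3x) dx = -8·(0) = 0.
  So ∫_0^π u² dx = 9*π/2 + 2*π + 2*π + 0 + 0 + 0 = 17*π/2.
  (u')² squared terms: (-15)²·∫cos(5x)² dx = 225·π/2 = 225*π/2;  (2)²·∫sin(x)² dx = 4·π/2 = 2*π;  (6)²·∫cos(3x)² dx = 36·π/2 = 18*π.
  (u')² cross terms: 2·(-15)·(2)·∫cos(5x)·sin(x) dx = -60·(0) = 0;  2·(-15)·(6)·∫cos(5x)·cos(3x) dx = -180·(0) = 0;  2·(2)·(6)·∫sin(x)·cos(3x) dx = 24·(0) = 0.
  So ∫_0^π (u')² dx = 225*π/2 + 2*π + 18*π + 0 + 0 + 0 = 265*π/2.
||u||_{H^1}^2 = (17*π/2) + (265*π/2) = 141*π.


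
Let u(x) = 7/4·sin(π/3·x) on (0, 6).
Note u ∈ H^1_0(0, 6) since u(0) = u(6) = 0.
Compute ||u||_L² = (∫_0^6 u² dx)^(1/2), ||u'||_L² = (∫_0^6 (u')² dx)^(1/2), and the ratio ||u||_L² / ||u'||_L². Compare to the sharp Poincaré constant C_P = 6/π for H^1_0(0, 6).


||u||_L² / ||u'||_L² = 3/π < C_P = 6/π.

u(x) = 7/4·sin(π/3·x), so u'(x) = 7*π*cos(π*x/3)/12.
Writing u(x) = A·sin(kπx/L) with A = 7/4 and k = 2, use ∫_0^L sin²(kπx/L) dx = L/2 and ∫_0^L cos²(kπx/L) dx = L/2.
u² = 49/16·sin²(π/3·x) and (u')² = 49*π^2/144·cos²(π/3·x), and each of sin², cos² integrates to L/2 = 3 over (0, 6).
∫_0^6 u² dx = 147/16, so ||u||_L² = 7*sqrt(3)/4.
∫_0^6 (u')² dx = 49*π^2/48, so ||u'||_L² = 7*sqrt(3)*π/12.
Ratio ||u||_L² / ||u'||_L² = 3/π.
Sharp Poincaré constant on H^1_0(0, 6) is C_P = L/π = 6/π, achieved by sin(π/6·x).
This is the k = 2 harmonic; the ratio L/(kπ) is strictly less than C_P = L/π, consistent with the sharp inequality ||u||_L² ≤ C_P ||u'||_L².


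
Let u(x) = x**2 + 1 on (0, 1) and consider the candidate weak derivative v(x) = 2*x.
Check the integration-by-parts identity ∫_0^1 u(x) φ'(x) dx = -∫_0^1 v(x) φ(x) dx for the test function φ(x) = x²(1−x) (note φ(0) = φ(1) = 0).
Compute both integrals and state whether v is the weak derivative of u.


LHS = -1/10, RHS = -1/10. Yes, v = u' weakly.

u(x) = x**2 + 1, classical derivative u'(x) = 2*x.
φ(x) = x²(1−x), so φ'(x) = x*(2 - 3*x).
Note φ(0) = φ(1) = 0, so the boundary term u·φ vanishes.
LHS = ∫_0^1 u(x) φ'(x) dx = ∫_0^1 (-3*x^4 + 2*x^3 - 3*x^2 + 2*x) dx. Term by term:
  ∫_0^1 -3*x^4 dx = -3/5;  ∫_0^1 2*x^3 dx = 1/2;  ∫_0^1 -3*x^2 dx = -1;
  ∫_0^1 2*x dx = 1.
Sum: -3/5 + 1/2 − 1 + 1 = -1/10.
So LHS = -1/10.
∫_0^1 v(x) φ(x) dx = ∫_0^1 (-2*x^4 + 2*x^3) dx. Term by term:
  ∫_0^1 -2*x^4 dx = -2/5;  ∫_0^1 2*x^3 dx = 1/2.
Sum: -2/5 + 1/2 = 1/10.
So RHS = -∫_0^1 v(x) φ(x) dx = -1/10.
LHS = RHS, so the identity holds for this test φ.
Moreover u is smooth here and v(x) = u'(x) = 2*x pointwise, so the identity holds for every test function. Hence v is the weak derivative of u.


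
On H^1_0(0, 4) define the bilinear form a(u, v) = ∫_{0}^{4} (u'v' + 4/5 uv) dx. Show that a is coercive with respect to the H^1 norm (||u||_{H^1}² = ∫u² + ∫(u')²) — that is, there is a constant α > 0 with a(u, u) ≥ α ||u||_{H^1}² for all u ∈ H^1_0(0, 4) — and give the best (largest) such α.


α = (π^2 + 64/5)/(π^2 + 16)

Coercivity of a(·,·) on H^1_0(0, 4) means a(u, u) ≥ α ||u||_{H^1}² for every u ∈ H^1_0.
The interval has length L = 4, and Poincaré/coercivity depend only on L. Here a(u, u) = ∫(u')² + (4/5)·∫u².
Here 0 < c = 4/5 < 1. The condition a(u,u) ≥ α||u||_{H^1}² reads (1−α)∫(u')² ≥ (α−c)∫u². Any admissible α is ≤ 1 (rapidly oscillating u have ∫u²/∫(u')² → 0), and α = 1 would force 0 ≥ (1−c)∫u², impossible since c < 1; so 1−α > 0. By the sharp Poincaré inequality on H^1_0 of an interval of length L, ∫(u')² ≥ (π/L)²∫u² with equality for the first sine mode sin(π(x−x₀)/L) (x₀ the left endpoint), so the inequality holds for all u iff (1−α)(π/L)² ≥ α − c, i.e. α ≤ ((π/L)² + c)/((π/L)² + 1) = (1 + c(L/π)²)/(1 + (L/π)²). With (π/L)² = π^2/16 and c = 4/5, the largest admissible constant is α = ((π/L)² + c)/((π/L)² + 1).
Simplifying, α = (π^2 + 64/5)/(π^2 + 16).


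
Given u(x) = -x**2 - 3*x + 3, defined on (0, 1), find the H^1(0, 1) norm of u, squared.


||u||_{H^1}^2 = 571/30

The H^1 norm (squared) on an interval (0, L) is
  ||u||_{H^1}^2 = ∫_0^L u(x)^2 dx + ∫_0^L u'(x)^2 dx.
Compute u'(x) = -2*x - 3.
Then u(x)^2 = x**4 + 6*x**3 + 3*x**2 - 18*x + 9 and u'(x)^2 = 4*x**2 + 12*x + 9.
Integrate each monomial from 0 to 1 using ∫_0^1 c·x^n dx = c·1^(n+1)/(n+1):
  ∫_0^1 u(x)^2 dx = ∫_0^1 (x^4 + 6*x^3 + 3*x^2 - 18*x + 9) dx. Term by term:
    ∫_0^1 x^4 dx = 1/5;  ∫_0^1 6*x^3 dx = 3/2;  ∫_0^1 3*x^2 dx = 1;
    ∫_0^1 -18*x dx = -9;  ∫_0^1 9 dx = 9.
  Sum: 1/5 + 3/2 + 1 − 9 + 9 = 27/10.
  ∫_0^1 u'(x)^2 dx = ∫_0^1 (4*x^2 + 12*x + 9) dx. Term by term:
    ∫_0^1 4*x^2 dx = 4/3;  ∫_0^1 12*x dx = 6;  ∫_0^1 9 dx = 9.
  Sum: 4/3 + 6 + 9 = 49/3.
Adding: ||u||_{H^1}^2 = 27/10 + 49/3 = 571/30.


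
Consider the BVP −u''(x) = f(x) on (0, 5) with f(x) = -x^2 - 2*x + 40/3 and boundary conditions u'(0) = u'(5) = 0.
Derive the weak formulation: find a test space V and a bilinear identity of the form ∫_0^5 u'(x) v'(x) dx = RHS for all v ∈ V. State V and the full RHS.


V = H^1(0, 5) (no boundary constraint on v; u is determined up to an additive constant); weak form: ∫_0^5 u'v' dx = ∫_0^5 (-x^2 - 2*x + 40/3) v dx for all v ∈ V.

Multiply both sides by a test function v and integrate from 0 to 5:
  ∫_0^5 −u''(x) v(x) dx = ∫_0^5 f(x) v(x) dx.
Integrate the LHS by parts once:
  ∫_0^5 −u'' v dx = −[u'(x) v(x)]_0^5 + ∫_0^5 u'(x) v'(x) dx.
Thus ∫_0^5 u'(x) v'(x) dx = ∫_0^5 f(x) v(x) dx + [u'(x) v(x)]_0^5.
Choose V so that boundary terms are either known or forced to vanish.
u has homogeneous Neumann: u'(0) = u'(5) = 0. So [u' v]_0^5 = 0·v(5) − 0·v(0) = 0 for any v; take V = H^1(0, 5).
Weak formulation: find u (satisfying any essential BC) such that ∫_0^5 u'(x) v'(x) dx = ∫_0^5 f v dx for all v ∈ V (homogeneous Neumann, so boundary terms vanish).
Substituting f(x) = -x^2 - 2*x + 40/3, the right-hand side is ∫_0^5 (-x^2 - 2*x + 40/3) v dx.
Compatibility check (pure Neumann): taking v ≡ 1 ∈ V gives 0 = ∫_0^5 f dx + (0) − (0), i.e. ∫_0^5 f dx must equal u'(0) − u'(5) = 0. Indeed ∫_0^5 (-x^2 - 2*x + 40/3) dx = 0, so the data are compatible. The solution is then unique only up to an additive constant (fix it e.g. by requiring ∫_0^5 u dx = 0).


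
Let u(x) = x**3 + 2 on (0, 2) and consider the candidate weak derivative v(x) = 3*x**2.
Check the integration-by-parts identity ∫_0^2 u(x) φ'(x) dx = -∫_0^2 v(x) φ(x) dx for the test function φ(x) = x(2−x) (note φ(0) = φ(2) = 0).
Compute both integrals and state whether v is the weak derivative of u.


LHS = -24/5, RHS = -24/5. Yes, v = u' weakly.

u(x) = x**3 + 2, classical derivative u'(x) = 3*x**2.
φ(x) = x(2−x), so φ'(x) = 2 - 2*x.
Note φ(0) = φ(2) = 0, so the boundary term u·φ vanishes.
LHS = ∫_0^2 u(x) φ'(x) dx = ∫_0^2 (-2*x^4 + 2*x^3 - 4*x + 4) dx. Term by term:
  ∫_0^2 -2*x^4 dx = -64/5;  ∫_0^2 2*x^3 dx = 8;  ∫_0^2 -4*x dx = -8;
  ∫_0^2 4 dx = 8.
Sum: -64/5 + 8 − 8 + 8 = -24/5.
So LHS = -24/5.
∫_0^2 v(x) φ(x) dx = ∫_0^2 (-3*x^4 + 6*x^3) dx. Term by term:
  ∫_0^2 -3*x^4 dx = -96/5;  ∫_0^2 6*x^3 dx = 24.
Sum: -96/5 + 24 = 24/5.
So RHS = -∫_0^2 v(x) φ(x) dx = -24/5.
LHS = RHS, so the identity holds for this test φ.
Moreover u is smooth here and v(x) = u'(x) = 3*x**2 pointwise, so the identity holds for every test function. Hence v is the weak derivative of u.


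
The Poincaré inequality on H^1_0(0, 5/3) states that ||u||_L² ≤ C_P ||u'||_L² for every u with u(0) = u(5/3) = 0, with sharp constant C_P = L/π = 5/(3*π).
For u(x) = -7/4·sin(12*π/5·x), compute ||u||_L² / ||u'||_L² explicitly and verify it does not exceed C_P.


||u||_L² / ||u'||_L² = 5/(12*π) < C_P = 5/(3*π).

u(x) = -7/4·sin(12*π/5·x), so u'(x) = -21*π*cos(12*π*x/5)/5.
Writing u(x) = A·sin(kπx/L) with A = -7/4 and k = 4, use ∫_0^L sin²(kπx/L) dx = L/2 and ∫_0^L cos²(kπx/L) dx = L/2.
u² = 49/16·sin²(12*π/5·x) and (u')² = 441*π^2/25·cos²(12*π/5·x), and each of sin², cos² integrates to L/2 = 5/6 over (0, 5/3).
∫_0^5/3 u² dx = 245/96, so ||u||_L² = 7*sqrt(30)/24.
∫_0^5/3 (u')² dx = 147*π^2/10, so ||u'||_L² = 7*sqrt(30)*π/10.
Ratio ||u||_L² / ||u'||_L² = 5/(12*π).
Sharp Poincaré constant on H^1_0(0, 5/3) is C_P = L/π = 5/(3*π), achieved by sin(3*π/5·x).
This is the k = 4 harmonic; the ratio L/(kπ) is strictly less than C_P = L/π, consistent with the sharp inequality ||u||_L² ≤ C_P ||u'||_L².


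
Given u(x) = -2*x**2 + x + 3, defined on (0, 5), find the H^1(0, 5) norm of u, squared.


||u||_{H^1}^2 = 6325/3

The H^1 norm (squared) on an interval (0, L) is
  ||u||_{H^1}^2 = ∫_0^L u(x)^2 dx + ∫_0^L u'(x)^2 dx.
Compute u'(x) = 1 - 4*x.
Then u(x)^2 = 4*x**4 - 4*x**3 - 11*x**2 + 6*x + 9 and u'(x)^2 = 16*x**2 - 8*x + 1.
Integrate each monomial from 0 to 5 using ∫_0^5 c·x^n dx = c·5^(n+1)/(n+1):
  ∫_0^5 u(x)^2 dx = ∫_0^5 (4*x^4 - 4*x^3 - 11*x^2 + 6*x + 9) dx. Term by term:
    ∫_0^5 4*x^4 dx = 2500;  ∫_0^5 -4*x^3 dx = -625;  ∫_0^5 -11*x^2 dx = -1375/3;
    ∫_0^5 6*x dx = 75;  ∫_0^5 9 dx = 45.
  Sum: 2500 − 625 − 1375/3 + 75 + 45 = 4610/3.
  ∫_0^5 u'(x)^2 dx = ∫_0^5 (16*x^2 - 8*x + 1) dx. Term by term:
    ∫_0^5 16*x^2 dx = 2000/3;  ∫_0^5 -8*x dx = -100;  ∫_0^5 1 dx = 5.
  Sum: 2000/3 − 100 + 5 = 1715/3.
Adding: ||u||_{H^1}^2 = 4610/3 + 1715/3 = 6325/3.


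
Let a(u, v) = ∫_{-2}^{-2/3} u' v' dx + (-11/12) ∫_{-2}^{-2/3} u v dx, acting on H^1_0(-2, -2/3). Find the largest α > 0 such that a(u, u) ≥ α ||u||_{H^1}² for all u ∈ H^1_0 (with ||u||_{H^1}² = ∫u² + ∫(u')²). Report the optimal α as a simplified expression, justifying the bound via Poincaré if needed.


α = (-44 + 27*π^2)/(3*(16 + 9*π^2))

Coercivity of a(·,·) on H^1_0(-2, -2/3) means a(u, u) ≥ α ||u||_{H^1}² for every u ∈ H^1_0.
The interval has length L = 4/3, and Poincaré/coercivity depend only on L. Here a(u, u) = ∫(u')² + (-11/12)·∫u².
Here c = -11/12 < 0 with |c| < (π/L)² = 9*π^2/16, so coercivity still holds. The condition a(u,u) ≥ α||u||_{H^1}² reads (1−α)∫(u')² ≥ (α−c)∫u². Any admissible α is ≤ 1 (rapidly oscillating u have ∫u²/∫(u')² → 0), and α = 1 would force 0 ≥ (1−c)∫u², impossible since c < 1; so 1−α > 0. By the sharp Poincaré inequality on H^1_0 of an interval of length L, ∫(u')² ≥ (π/L)²∫u² with equality for the first sine mode sin(π(x−x₀)/L) (x₀ the left endpoint), so the inequality holds for all u iff (1−α)(π/L)² ≥ α − c, i.e. α ≤ ((π/L)² + c)/((π/L)² + 1) = (1 + c(L/π)²)/(1 + (L/π)²). (Direct route, valid since c ≤ 0: Poincaré gives c∫u² ≥ c(L/π)²∫(u')², so a(u,u) ≥ (1 + c(L/π)²)∫(u')², while ||u||_{H^1}² ≤ (1 + (L/π)²)∫(u')²; dividing yields the same α.) With (π/L)² = 9*π^2/16 and c = -11/12, the largest admissible constant is α = ((π/L)² + c)/((π/L)² + 1).
Simplifying, α = (-44 + 27*π^2)/(3*(16 + 9*π^2)).


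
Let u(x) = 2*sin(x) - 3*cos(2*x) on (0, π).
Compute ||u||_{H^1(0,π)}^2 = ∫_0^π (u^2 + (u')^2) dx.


||u||_{H^1(0,π)}^2 = 40 + 53*π/2

u'(x) = 6*sin(2*x) + 2*cos(x).
Expand u² and (u')² and integrate term by term on (0, π), using: for integers n ≥ 1, ∫_0^π sin²(nx) dx = ∫_0^π cos²(nx) dx = π/2; for n ≠ n', ∫_0^π sin(nx)sin(n'x) dx = ∫_0^π cos(nx)cos(n'x) dx = 0; and by product-to-sum, ∫_0^π sin(nx)cos(n'x) dx = ½∫_0^π [sin((n+n')x) + sin((n−n')x)] dx, which is 0 when n+n' is even and 2n/(n²−n'²) when n+n' is odd (it need not vanish on (0, π)).
  u² squared terms: (-3)²·∫cos(2x)² dx = 9·π/2 = 9*π/2;  (2)²·∫sin(x)² dx = 4·π/2 = 2*π.
  u² cross terms: 2·(-3)·(2)·∫cos(2x)·sin(x) dx = -12·(-2/3) = 8.
  So ∫_0^π u² dx = 9*π/2 + 2*π + 8 = 8 + 13*π/2.
  (u')² squared terms: (2)²·∫cos(x)² dx = 4·π/2 = 2*π;  (6)²·∫sin(2x)² dx = 36·π/2 = 18*π.
  (u')² cross terms: 2·(2)·(6)·∫cos(x)·sin(2x) dx = 24·(4/3) = 32.
  So ∫_0^π (u')² dx = 2*π + 18*π + 32 = 32 + 20*π.
||u||_{H^1}^2 = (8 + 13*π/2) + (32 + 20*π) = 40 + 53*π/2.


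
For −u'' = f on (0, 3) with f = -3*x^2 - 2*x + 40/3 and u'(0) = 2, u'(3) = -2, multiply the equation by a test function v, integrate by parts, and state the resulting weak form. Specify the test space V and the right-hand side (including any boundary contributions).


V = H^1(0, 3) (v unrestricted at boundary; u is determined up to an additive constant); weak form: ∫_0^3 u'v' dx = ∫_0^3 (-3*x^2 - 2*x + 40/3) v dx − 2·v(3) − 2·v(0) for all v ∈ V.

Multiply both sides by a test function v and integrate from 0 to 3:
  ∫_0^3 −u''(x) v(x) dx = ∫_0^3 f(x) v(x) dx.
Integrate the LHS by parts once:
  ∫_0^3 −u'' v dx = −[u'(x) v(x)]_0^3 + ∫_0^3 u'(x) v'(x) dx.
Thus ∫_0^3 u'(x) v'(x) dx = ∫_0^3 f(x) v(x) dx + [u'(x) v(x)]_0^3.
Choose V so that boundary terms are either known or forced to vanish.
u has inhomogeneous Neumann u'(0) = 2, u'(3) = -2. [u' v]_0^3 = (-2)·v(3) − (2)·v(0) = − 2·v(3) − 2·v(0). Take V = H^1(0, 3); boundary term becomes part of RHS.
Weak formulation: find u (satisfying any essential BC) such that ∫_0^3 u'(x) v'(x) dx = ∫_0^3 f v dx − 2·v(3) − 2·v(0) for all v ∈ V (Neumann data are natural BCs: they enter the RHS as boundary terms).
Substituting f(x) = -3*x^2 - 2*x + 40/3, the right-hand side is ∫_0^3 (-3*x^2 - 2*x + 40/3) v dx − 2·v(3) − 2·v(0).
Compatibility check (pure Neumann): taking v ≡ 1 ∈ V gives 0 = ∫_0^3 f dx + (-2) − (2), i.e. ∫_0^3 f dx must equal u'(0) − u'(3) = 4. Indeed ∫_0^3 (-3*x^2 - 2*x + 40/3) dx = 4, so the data are compatible. The solution is then unique only up to an additive constant (fix it e.g. by requiring ∫_0^3 u dx = 0).


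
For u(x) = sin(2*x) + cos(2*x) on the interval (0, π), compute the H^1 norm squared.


||u||_{H^1(0,π)}^2 = 5*π

u'(x) = -2*sin(2*x) + 2*cos(2*x).
Expand u² and (u')² and integrate term by term on (0, π), using: for integers n ≥ 1, ∫_0^π sin²(nx) dx = ∫_0^π cos²(nx) dx = π/2; for n ≠ n', ∫_0^π sin(nx)sin(n'x) dx = ∫_0^π cos(nx)cos(n'x) dx = 0; and by product-to-sum, ∫_0^π sin(nx)cos(n'x) dx = ½∫_0^π [sin((n+n')x) + sin((n−n')x)] dx, which is 0 when n+n' is even and 2n/(n²−n'²) when n+n' is odd (it need not vanish on (0, π)).
  u² squared terms: (1)²·∫cos(2x)² dx = 1·π/2 = π/2;  (1)²·∫sin(2x)² dx = 1·π/2 = π/2.
  u² cross terms: 2·(1)·(1)·∫cos(2x)·sin(2x) dx = 2·(0) = 0.
  So ∫_0^π u² dx = π/2 + π/2 + 0 = π.
  (u')² squared terms: (-2)²·∫sin(2x)² dx = 4·π/2 = 2*π;  (2)²·∫cos(2x)² dx = 4·π/2 = 2*π.
  (u')² cross terms: 2·(-2)·(2)·∫sin(2x)·cos(2x) dx = -8·(0) = 0.
  So ∫_0^π (u')² dx = 2*π + 2*π + 0 = 4*π.
||u||_{H^1}^2 = (π) + (4*π) = 5*π.


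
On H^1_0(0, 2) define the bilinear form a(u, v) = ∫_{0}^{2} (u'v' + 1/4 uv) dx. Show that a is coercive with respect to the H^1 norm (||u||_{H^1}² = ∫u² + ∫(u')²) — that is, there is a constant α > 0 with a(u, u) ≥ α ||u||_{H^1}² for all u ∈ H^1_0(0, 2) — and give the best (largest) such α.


α = (1 + π^2)/(4 + π^2)

Coercivity of a(·,·) on H^1_0(0, 2) means a(u, u) ≥ α ||u||_{H^1}² for every u ∈ H^1_0.
The interval has length L = 2, and Poincaré/coercivity depend only on L. Here a(u, u) = ∫(u')² + (1/4)·∫u².
Here 0 < c = 1/4 < 1. The condition a(u,u) ≥ α||u||_{H^1}² reads (1−α)∫(u')² ≥ (α−c)∫u². Any admissible α is ≤ 1 (rapidly oscillating u have ∫u²/∫(u')² → 0), and α = 1 would force 0 ≥ (1−c)∫u², impossible since c < 1; so 1−α > 0. By the sharp Poincaré inequality on H^1_0 of an interval of length L, ∫(u')² ≥ (π/L)²∫u² with equality for the first sine mode sin(π(x−x₀)/L) (x₀ the left endpoint), so the inequality holds for all u iff (1−α)(π/L)² ≥ α − c, i.e. α ≤ ((π/L)² + c)/((π/L)² + 1) = (1 + c(L/π)²)/(1 + (L/π)²). With (π/L)² = π^2/4 and c = 1/4, the largest admissible constant is α = ((π/L)² + c)/((π/L)² + 1).
Simplifying, α = (1 + π^2)/(4 + π^2).


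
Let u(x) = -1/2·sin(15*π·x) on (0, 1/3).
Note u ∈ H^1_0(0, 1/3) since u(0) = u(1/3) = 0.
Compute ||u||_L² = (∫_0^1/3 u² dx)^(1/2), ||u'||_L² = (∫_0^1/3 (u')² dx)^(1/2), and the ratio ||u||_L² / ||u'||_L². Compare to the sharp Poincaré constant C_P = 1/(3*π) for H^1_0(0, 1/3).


||u||_L² / ||u'||_L² = 1/(15*π) < C_P = 1/(3*π).

u(x) = -1/2·sin(15*π·x), so u'(x) = -15*π*cos(15*π*x)/2.
Writing u(x) = A·sin(kπx/L) with A = -1/2 and k = 5, use ∫_0^L sin²(kπx/L) dx = L/2 and ∫_0^L cos²(kπx/L) dx = L/2.
u² = 1/4·sin²(15*π·x) and (u')² = 225*π^2/4·cos²(15*π·x), and each of sin², cos² integrates to L/2 = 1/6 over (0, 1/3).
∫_0^1/3 u² dx = 1/24, so ||u||_L² = sqrt(6)/12.
∫_0^1/3 (u')² dx = 75*π^2/8, so ||u'||_L² = 5*sqrt(6)*π/4.
Ratio ||u||_L² / ||u'||_L² = 1/(15*π).
Sharp Poincaré constant on H^1_0(0, 1/3) is C_P = L/π = 1/(3*π), achieved by sin(3*π·x).
This is the k = 5 harmonic; the ratio L/(kπ) is strictly less than C_P = L/π, consistent with the sharp inequality ||u||_L² ≤ C_P ||u'||_L².


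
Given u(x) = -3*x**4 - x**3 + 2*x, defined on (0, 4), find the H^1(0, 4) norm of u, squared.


||u||_{H^1}^2 = 14478160/21

The H^1 norm (squared) on an interval (0, L) is
  ||u||_{H^1}^2 = ∫_0^L u(x)^2 dx + ∫_0^L u'(x)^2 dx.
Compute u'(x) = -12*x**3 - 3*x**2 + 2.
Then u(x)^2 = 9*x**8 + 6*x**7 + x**6 - 12*x**5 - 4*x**4 + 4*x**2 and u'(x)^2 = 144*x**6 + 72*x**5 + 9*x**4 - 48*x**3 - 12*x**2 + 4.
Integrate each monomial from 0 to 4 using ∫_0^4 c·x^n dx = c·4^(n+1)/(n+1):
  ∫_0^4 u(x)^2 dx = ∫_0^4 (9*x^8 + 6*x^7 + x^6 - 12*x^5 - 4*x^4 + 4*x^2) dx. Term by term:
    ∫_0^4 9*x^8 dx = 262144;  ∫_0^4 6*x^7 dx = 49152;  ∫_0^4 x^6 dx = 16384/7;
    ∫_0^4 -12*x^5 dx = -8192;  ∫_0^4 -4*x^4 dx = -4096/5;  ∫_0^4 4*x^2 dx = 256/3.
  Sum: 262144 + 49152 + 16384/7 − 8192 − 4096/5 + 256/3 = 31994624/105.
  ∫_0^4 u'(x)^2 dx = ∫_0^4 (144*x^6 + 72*x^5 + 9*x^4 - 48*x^3 - 12*x^2 + 4) dx. Term by term:
    ∫_0^4 144*x^6 dx = 2359296/7;  ∫_0^4 72*x^5 dx = 49152;  ∫_0^4 9*x^4 dx = 9216/5;
    ∫_0^4 -48*x^3 dx = -3072;  ∫_0^4 -12*x^2 dx = -256;  ∫_0^4 4 dx = 16.
  Sum: 2359296/7 + 49152 + 9216/5 − 3072 − 256 + 16 = 13465392/35.
Adding: ||u||_{H^1}^2 = 31994624/105 + 13465392/35 = 14478160/21.


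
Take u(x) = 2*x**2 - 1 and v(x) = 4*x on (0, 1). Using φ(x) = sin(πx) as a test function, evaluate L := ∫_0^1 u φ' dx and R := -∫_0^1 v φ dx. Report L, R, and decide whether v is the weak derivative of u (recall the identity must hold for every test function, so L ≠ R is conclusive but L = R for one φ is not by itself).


LHS = -4/π, RHS = -4/π. Yes, v = u' weakly.

u(x) = 2*x**2 - 1, classical derivative u'(x) = 4*x.
φ(x) = sin(πx), so φ'(x) = π*cos(π*x).
Note φ(0) = φ(1) = 0, so the boundary term u·φ vanishes.
LHS = ∫_0^1 u(x) φ'(x) dx = ∫_0^1 (2*π*x^2*cos(π*x) - π*cos(π*x)) dx. Term by term:
  ∫_0^1 -π*cos(π*x) dx = 0;  ∫_0^1 2*π*x^2*cos(π*x) dx = -4/π.
Sum: 0 − 4/π = -4/π.
So LHS = -4/π.
∫_0^1 v(x) φ(x) dx = ∫_0^1 (4*x*sin(π*x)) dx. Term by term:
  ∫_0^1 4*x*sin(π*x) dx = 4/π.
So RHS = -∫_0^1 v(x) φ(x) dx = -4/π.
LHS = RHS, so the identity holds for this test φ.
Moreover u is smooth here and v(x) = u'(x) = 4*x pointwise, so the identity holds for every test function. Hence v is the weak derivative of u.


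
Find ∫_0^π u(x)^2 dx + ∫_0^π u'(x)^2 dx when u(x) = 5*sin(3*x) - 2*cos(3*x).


||u||_{H^1(0,π)}^2 = 145*π

u'(x) = 6*sin(3*x) + 15*cos(3*x).
Expand u² and (u')² and integrate term by term on (0, π), using: for integers n ≥ 1, ∫_0^π sin²(nx) dx = ∫_0^π cos²(nx) dx = π/2; for n ≠ n', ∫_0^π sin(nx)sin(n'x) dx = ∫_0^π cos(nx)cos(n'x) dx = 0; and by product-to-sum, ∫_0^π sin(nx)cos(n'x) dx = ½∫_0^π [sin((n+n')x) + sin((n−n')x)] dx, which is 0 when n+n' is even and 2n/(n²−n'²) when n+n' is odd (it need not vanish on (0, π)).
  u² squared terms: (-2)²·∫cos(3x)² dx = 4·π/2 = 2*π;  (5)²·∫sin(3x)² dx = 25·π/2 = 25*π/2.
  u² cross terms: 2·(-2)·(5)·∫cos(3x)·sin(3x) dx = -20·(0) = 0.
  So ∫_0^π u² dx = 2*π + 25*π/2 + 0 = 29*π/2.
  (u')² squared terms: (6)²·∫sin(3x)² dx = 36·π/2 = 18*π;  (15)²·∫cos(3x)² dx = 225·π/2 = 225*π/2.
  (u')² cross terms: 2·(6)·(15)·∫sin(3x)·cos(3x) dx = 180·(0) = 0.
  So ∫_0^π (u')² dx = 18*π + 225*π/2 + 0 = 261*π/2.
||u||_{H^1}^2 = (29*π/2) + (261*π/2) = 145*π.


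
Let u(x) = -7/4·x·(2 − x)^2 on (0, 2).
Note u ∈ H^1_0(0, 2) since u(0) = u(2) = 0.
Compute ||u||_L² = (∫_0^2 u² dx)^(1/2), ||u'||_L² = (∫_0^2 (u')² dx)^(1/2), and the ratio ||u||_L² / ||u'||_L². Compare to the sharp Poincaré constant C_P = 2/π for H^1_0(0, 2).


||u||_L² / ||u'||_L² = sqrt(14)/7 < C_P = 2/π.

u(x) = -7/4·x·(2 − x)^2, so u'(x) = -21*x^2/4 + 14*x - 7.
u(x) = -7/4·x·(2 − x)^2 vanishes at x = 0 and x = 2, so u ∈ H^1_0(0, 2). Differentiate via the product rule and integrate the resulting polynomials term by term.
  ∫_0^2 u² dx = ∫_0^2 (49*x^6/16 - 49*x^5/2 + 147*x^4/2 - 98*x^3 + 49*x^2) dx. Term by term:
    ∫_0^2 49*x^6/16 dx = 56;  ∫_0^2 -49*x^5/2 dx = -784/3;  ∫_0^2 147*x^4/2 dx = 2352/5;
    ∫_0^2 -98*x^3 dx = -392;  ∫_0^2 49*x^2 dx = 392/3.
  Sum: 56 − 784/3 + 2352/5 − 392 + 392/3 = 56/15.
  ∫_0^2 (u')² dx = ∫_0^2 (441*x^4/16 - 147*x^3 + 539*x^2/2 - 196*x + 49) dx. Term by term:
    ∫_0^2 441*x^4/16 dx = 882/5;  ∫_0^2 -147*x^3 dx = -588;  ∫_0^2 539*x^2/2 dx = 2156/3;
    ∫_0^2 -196*x dx = -392;  ∫_0^2 49 dx = 98.
  Sum: 882/5 − 588 + 2156/3 − 392 + 98 = 196/15.
∫_0^2 u² dx = 56/15, so ||u||_L² = 2*sqrt(210)/15.
∫_0^2 (u')² dx = 196/15, so ||u'||_L² = 14*sqrt(15)/15.
Ratio ||u||_L² / ||u'||_L² = sqrt(14)/7.
Sharp Poincaré constant on H^1_0(0, 2) is C_P = L/π = 2/π, achieved by sin(π/2·x).
A polynomial bump cannot attain the sharp Poincaré constant (only the first sine eigenfunction does), so the ratio is strictly less than C_P, consistent with ||u||_L² ≤ C_P ||u'||_L².
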